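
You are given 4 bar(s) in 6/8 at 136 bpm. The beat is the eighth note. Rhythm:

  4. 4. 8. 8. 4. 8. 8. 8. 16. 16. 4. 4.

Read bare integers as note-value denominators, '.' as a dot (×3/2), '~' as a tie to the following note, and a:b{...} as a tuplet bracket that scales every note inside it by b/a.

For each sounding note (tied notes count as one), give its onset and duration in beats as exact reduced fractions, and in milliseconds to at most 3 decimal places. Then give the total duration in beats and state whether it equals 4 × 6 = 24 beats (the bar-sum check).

1) 0.0ms=0b +1323.529ms=3b
2) 1323.529ms=3b +1323.529ms=3b
3) 2647.059ms=6b +661.765ms=3/2b
4) 3308.824ms=15/2b +661.765ms=3/2b
5) 3970.588ms=9b +1323.529ms=3b
6) 5294.118ms=12b +661.765ms=3/2b
7) 5955.882ms=27/2b +661.765ms=3/2b
8) 6617.647ms=15b +661.765ms=3/2b
9) 7279.412ms=33/2b +330.882ms=3/4b
10) 7610.294ms=69/4b +330.882ms=3/4b
11) 7941.176ms=18b +1323.529ms=3b
12) 9264.706ms=21b +1323.529ms=3b
Σ=24b of 24 (136bpm 6/8) — PASS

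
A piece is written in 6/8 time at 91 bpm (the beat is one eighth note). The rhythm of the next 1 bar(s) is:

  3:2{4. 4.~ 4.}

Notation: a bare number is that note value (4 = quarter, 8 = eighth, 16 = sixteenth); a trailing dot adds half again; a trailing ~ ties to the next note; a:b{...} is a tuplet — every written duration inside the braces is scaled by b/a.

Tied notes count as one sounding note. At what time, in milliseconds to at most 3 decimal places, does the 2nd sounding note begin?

note 2 onset = 2b = 1318.681ms

1. 0.0ms @ 0 + 1318.681ms (2)
2. 1318.681ms @ 2 + 2637.363ms (4)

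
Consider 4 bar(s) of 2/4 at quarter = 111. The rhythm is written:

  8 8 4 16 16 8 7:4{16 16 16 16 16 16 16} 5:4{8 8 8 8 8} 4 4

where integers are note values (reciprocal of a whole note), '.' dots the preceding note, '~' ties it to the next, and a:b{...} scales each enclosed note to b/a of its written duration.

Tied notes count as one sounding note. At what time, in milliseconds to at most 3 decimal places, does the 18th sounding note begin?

1. 0.0ms @ 0 + 270.27ms (1/2)
2. 270.27ms @ 1/2 + 270.27ms (1/2)
3. 540.541ms @ 1 + 540.541ms (1)
4. 1081.081ms @ 2 + 135.135ms (1/4)
5. 1216.216ms @ 9/4 + 135.135ms (1/4)
6. 1351.351ms @ 5/2 + 270.27ms (1/2)
7. 1621.622ms @ 3 + 77.22ms (1/7)
8. 1698.842ms @ 22/7 + 77.22ms (1/7)
9. 1776.062ms @ 23/7 + 77.22ms (1/7)
10. 1853.282ms @ 24/7 + 77.22ms (1/7)
11. 1930.502ms @ 25/7 + 77.22ms (1/7)
12. 2007.722ms @ 26/7 + 77.22ms (1/7)
13. 2084.942ms @ 27/7 + 77.22ms (1/7)
14. 2162.162ms @ 4 + 216.216ms (2/5)
15. 2378.378ms @ 22/5 + 216.216ms (2/5)
16. 2594.595ms @ 24/5 + 216.216ms (2/5)
17. 2810.811ms @ 26/5 + 216.216ms (2/5)
18. 3027.027ms @ 28/5 + 216.216ms (2/5)
19. 3243.243ms @ 6 + 540.541ms (1)
20. 3783.784ms @ 7 + 540.541ms (1)

note 18 onset = 28/5b = 3027.027ms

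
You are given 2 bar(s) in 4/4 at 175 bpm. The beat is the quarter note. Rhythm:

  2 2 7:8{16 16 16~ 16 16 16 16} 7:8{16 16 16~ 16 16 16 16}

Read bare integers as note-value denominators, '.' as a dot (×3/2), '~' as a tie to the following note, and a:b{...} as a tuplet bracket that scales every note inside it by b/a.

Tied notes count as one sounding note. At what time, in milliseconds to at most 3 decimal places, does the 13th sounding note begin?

note 13 onset = 52/7b = 2546.939ms

1. 0.0ms @ 0 + 685.714ms (2)
2. 685.714ms @ 2 + 685.714ms (2)
3. 1371.429ms @ 4 + 97.959ms (2/7)
4. 1469.388ms @ 30/7 + 97.959ms (2/7)
5. 1567.347ms @ 32/7 + 195.918ms (4/7)
6. 1763.265ms @ 36/7 + 97.959ms (2/7)
7. 1861.224ms @ 38/7 + 97.959ms (2/7)
8. 1959.184ms @ 40/7 + 97.959ms (2/7)
9. 2057.143ms @ 6 + 97.959ms (2/7)
10. 2155.102ms @ 44/7 + 97.959ms (2/7)
11. 2253.061ms @ 46/7 + 195.918ms (4/7)
12. 2448.98ms @ 50/7 + 97.959ms (2/7)
13. 2546.939ms @ 52/7 + 97.959ms (2/7)
14. 2644.898ms @ 54/7 + 97.959ms (2/7)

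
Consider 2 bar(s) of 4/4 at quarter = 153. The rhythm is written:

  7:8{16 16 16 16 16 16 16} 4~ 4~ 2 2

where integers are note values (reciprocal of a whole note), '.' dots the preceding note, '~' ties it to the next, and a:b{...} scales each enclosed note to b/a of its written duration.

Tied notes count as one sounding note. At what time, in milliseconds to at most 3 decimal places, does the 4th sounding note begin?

note 4 onset = 6/7b = 336.134ms

1. 0.0ms @ 0 + 112.045ms (2/7)
2. 112.045ms @ 2/7 + 112.045ms (2/7)
3. 224.09ms @ 4/7 + 112.045ms (2/7)
4. 336.134ms @ 6/7 + 112.045ms (2/7)
5. 448.179ms @ 8/7 + 112.045ms (2/7)
6. 560.224ms @ 10/7 + 112.045ms (2/7)
7. 672.269ms @ 12/7 + 112.045ms (2/7)
8. 784.314ms @ 2 + 1568.627ms (4)
9. 2352.941ms @ 6 + 784.314ms (2)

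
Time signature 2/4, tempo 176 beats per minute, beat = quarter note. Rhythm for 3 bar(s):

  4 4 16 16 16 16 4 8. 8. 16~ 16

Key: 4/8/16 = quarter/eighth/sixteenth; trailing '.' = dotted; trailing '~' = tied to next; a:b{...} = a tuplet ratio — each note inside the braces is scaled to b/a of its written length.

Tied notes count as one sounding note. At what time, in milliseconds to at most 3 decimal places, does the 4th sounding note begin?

1. 0.0ms @ 0 + 340.909ms (1)
2. 340.909ms @ 1 + 340.909ms (1)
3. 681.818ms @ 2 + 85.227ms (1/4)
4. 767.045ms @ 9/4 + 85.227ms (1/4)
5. 852.273ms @ 5/2 + 85.227ms (1/4)
6. 937.5ms @ 11/4 + 85.227ms (1/4)
7. 1022.727ms @ 3 + 340.909ms (1)
8. 1363.636ms @ 4 + 255.682ms (3/4)
9. 1619.318ms @ 19/4 + 255.682ms (3/4)
10. 1875.0ms @ 11/2 + 170.455ms (1/2)

note 4 onset = 9/4b = 767.045ms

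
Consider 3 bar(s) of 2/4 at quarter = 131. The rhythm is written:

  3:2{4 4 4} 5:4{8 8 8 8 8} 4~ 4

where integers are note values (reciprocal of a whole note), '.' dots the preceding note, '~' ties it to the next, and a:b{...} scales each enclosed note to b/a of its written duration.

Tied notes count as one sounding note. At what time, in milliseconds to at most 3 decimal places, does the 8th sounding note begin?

note 8 onset = 18/5b = 1648.855ms

1. 0.0ms @ 0 + 305.344ms (2/3)
2. 305.344ms @ 2/3 + 305.344ms (2/3)
3. 610.687ms @ 4/3 + 305.344ms (2/3)
4. 916.031ms @ 2 + 183.206ms (2/5)
5. 1099.237ms @ 12/5 + 183.206ms (2/5)
6. 1282.443ms @ 14/5 + 183.206ms (2/5)
7. 1465.649ms @ 16/5 + 183.206ms (2/5)
8. 1648.855ms @ 18/5 + 183.206ms (2/5)
9. 1832.061ms @ 4 + 916.031ms (2)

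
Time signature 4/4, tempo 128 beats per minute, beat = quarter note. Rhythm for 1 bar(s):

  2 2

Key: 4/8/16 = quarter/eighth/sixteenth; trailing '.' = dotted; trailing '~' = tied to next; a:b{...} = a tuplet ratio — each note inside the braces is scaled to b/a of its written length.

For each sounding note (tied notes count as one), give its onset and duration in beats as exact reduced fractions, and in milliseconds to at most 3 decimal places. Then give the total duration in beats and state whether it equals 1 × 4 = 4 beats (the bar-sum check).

1) 0.0ms=0b +937.5ms=2b
2) 937.5ms=2b +937.5ms=2b
Σ=4b of 4 (128bpm 4/4) — PASS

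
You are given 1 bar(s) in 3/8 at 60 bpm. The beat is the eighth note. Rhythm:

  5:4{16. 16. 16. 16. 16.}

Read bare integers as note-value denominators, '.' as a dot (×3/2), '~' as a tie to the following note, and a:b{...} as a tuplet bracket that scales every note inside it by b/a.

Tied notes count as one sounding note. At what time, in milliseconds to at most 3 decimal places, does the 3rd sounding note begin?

note 3 onset = 6/5b = 1200.0ms

1. 0.0ms @ 0 + 600.0ms (3/5)
2. 600.0ms @ 3/5 + 600.0ms (3/5)
3. 1200.0ms @ 6/5 + 600.0ms (3/5)
4. 1800.0ms @ 9/5 + 600.0ms (3/5)
5. 2400.0ms @ 12/5 + 600.0ms (3/5)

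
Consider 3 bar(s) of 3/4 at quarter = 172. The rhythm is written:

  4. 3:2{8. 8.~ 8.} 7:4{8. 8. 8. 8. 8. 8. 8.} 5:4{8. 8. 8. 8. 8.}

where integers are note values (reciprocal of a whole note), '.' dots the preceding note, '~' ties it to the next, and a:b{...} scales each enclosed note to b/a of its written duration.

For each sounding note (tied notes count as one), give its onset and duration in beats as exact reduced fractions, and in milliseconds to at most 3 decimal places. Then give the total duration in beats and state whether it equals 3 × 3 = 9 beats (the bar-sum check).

1) 0.0ms=0b +523.256ms=3/2b
2) 523.256ms=3/2b +174.419ms=1/2b
3) 697.674ms=2b +348.837ms=1b
4) 1046.512ms=3b +149.502ms=3/7b
5) 1196.013ms=24/7b +149.502ms=3/7b
6) 1345.515ms=27/7b +149.502ms=3/7b
7) 1495.017ms=30/7b +149.502ms=3/7b
8) 1644.518ms=33/7b +149.502ms=3/7b
9) 1794.02ms=36/7b +149.502ms=3/7b
10) 1943.522ms=39/7b +149.502ms=3/7b
11) 2093.023ms=6b +209.302ms=3/5b
12) 2302.326ms=33/5b +209.302ms=3/5b
13) 2511.628ms=36/5b +209.302ms=3/5b
14) 2720.93ms=39/5b +209.302ms=3/5b
15) 2930.233ms=42/5b +209.302ms=3/5b
Σ=9b of 9 (172bpm 3/4) — PASS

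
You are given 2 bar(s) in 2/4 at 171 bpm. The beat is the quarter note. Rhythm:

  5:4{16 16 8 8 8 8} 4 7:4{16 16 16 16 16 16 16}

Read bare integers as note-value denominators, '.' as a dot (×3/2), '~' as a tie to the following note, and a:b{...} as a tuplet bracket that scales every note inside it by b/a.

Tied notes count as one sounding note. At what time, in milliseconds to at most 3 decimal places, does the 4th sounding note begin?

1. 0.0ms @ 0 + 70.175ms (1/5)
2. 70.175ms @ 1/5 + 70.175ms (1/5)
3. 140.351ms @ 2/5 + 140.351ms (2/5)
4. 280.702ms @ 4/5 + 140.351ms (2/5)
5. 421.053ms @ 6/5 + 140.351ms (2/5)
6. 561.404ms @ 8/5 + 140.351ms (2/5)
7. 701.754ms @ 2 + 350.877ms (1)
8. 1052.632ms @ 3 + 50.125ms (1/7)
9. 1102.757ms @ 22/7 + 50.125ms (1/7)
10. 1152.882ms @ 23/7 + 50.125ms (1/7)
11. 1203.008ms @ 24/7 + 50.125ms (1/7)
12. 1253.133ms @ 25/7 + 50.125ms (1/7)
13. 1303.258ms @ 26/7 + 50.125ms (1/7)
14. 1353.383ms @ 27/7 + 50.125ms (1/7)

note 4 onset = 4/5b = 280.702ms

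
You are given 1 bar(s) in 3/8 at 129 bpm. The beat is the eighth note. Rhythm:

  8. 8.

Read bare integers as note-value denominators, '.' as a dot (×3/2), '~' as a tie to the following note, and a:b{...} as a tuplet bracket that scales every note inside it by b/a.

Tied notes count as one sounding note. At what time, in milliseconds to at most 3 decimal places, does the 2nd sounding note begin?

1. 0.0ms @ 0 + 697.674ms (3/2)
2. 697.674ms @ 3/2 + 697.674ms (3/2)

note 2 onset = 3/2b = 697.674ms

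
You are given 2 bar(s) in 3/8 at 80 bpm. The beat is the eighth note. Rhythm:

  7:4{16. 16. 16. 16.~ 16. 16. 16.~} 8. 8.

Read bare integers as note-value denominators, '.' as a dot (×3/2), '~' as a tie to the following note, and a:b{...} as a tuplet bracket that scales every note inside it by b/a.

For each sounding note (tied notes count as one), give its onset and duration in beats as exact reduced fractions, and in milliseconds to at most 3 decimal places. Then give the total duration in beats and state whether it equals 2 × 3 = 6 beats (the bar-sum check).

1) 0.0ms=0b +321.429ms=3/7b
2) 321.429ms=3/7b +321.429ms=3/7b
3) 642.857ms=6/7b +321.429ms=3/7b
4) 964.286ms=9/7b +642.857ms=6/7b
5) 1607.143ms=15/7b +321.429ms=3/7b
6) 1928.571ms=18/7b +1446.429ms=27/14b
7) 3375.0ms=9/2b +1125.0ms=3/2b
Σ=6b of 6 (80bpm 3/8) — PASS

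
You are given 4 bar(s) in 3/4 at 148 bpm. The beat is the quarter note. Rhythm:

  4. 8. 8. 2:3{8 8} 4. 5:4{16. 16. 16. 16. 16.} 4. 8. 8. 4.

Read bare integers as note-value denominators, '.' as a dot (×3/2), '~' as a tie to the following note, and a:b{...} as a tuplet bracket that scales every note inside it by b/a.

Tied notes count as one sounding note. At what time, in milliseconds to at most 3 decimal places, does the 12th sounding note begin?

1. 0.0ms @ 0 + 608.108ms (3/2)
2. 608.108ms @ 3/2 + 304.054ms (3/4)
3. 912.162ms @ 9/4 + 304.054ms (3/4)
4. 1216.216ms @ 3 + 304.054ms (3/4)
5. 1520.27ms @ 15/4 + 304.054ms (3/4)
6. 1824.324ms @ 9/2 + 608.108ms (3/2)
7. 2432.432ms @ 6 + 121.622ms (3/10)
8. 2554.054ms @ 63/10 + 121.622ms (3/10)
9. 2675.676ms @ 33/5 + 121.622ms (3/10)
10. 2797.297ms @ 69/10 + 121.622ms (3/10)
11. 2918.919ms @ 36/5 + 121.622ms (3/10)
12. 3040.541ms @ 15/2 + 608.108ms (3/2)
13. 3648.649ms @ 9 + 304.054ms (3/4)
14. 3952.703ms @ 39/4 + 304.054ms (3/4)
15. 4256.757ms @ 21/2 + 608.108ms (3/2)

note 12 onset = 15/2b = 3040.541ms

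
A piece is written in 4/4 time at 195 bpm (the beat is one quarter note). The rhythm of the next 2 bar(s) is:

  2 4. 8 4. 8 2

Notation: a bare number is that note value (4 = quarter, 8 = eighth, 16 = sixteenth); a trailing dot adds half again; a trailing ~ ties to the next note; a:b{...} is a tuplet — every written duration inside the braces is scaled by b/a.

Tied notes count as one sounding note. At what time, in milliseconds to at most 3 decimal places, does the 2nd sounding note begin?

note 2 onset = 2b = 615.385ms

1. 0.0ms @ 0 + 615.385ms (2)
2. 615.385ms @ 2 + 461.538ms (3/2)
3. 1076.923ms @ 7/2 + 153.846ms (1/2)
4. 1230.769ms @ 4 + 461.538ms (3/2)
5. 1692.308ms @ 11/2 + 153.846ms (1/2)
6. 1846.154ms @ 6 + 615.385ms (2)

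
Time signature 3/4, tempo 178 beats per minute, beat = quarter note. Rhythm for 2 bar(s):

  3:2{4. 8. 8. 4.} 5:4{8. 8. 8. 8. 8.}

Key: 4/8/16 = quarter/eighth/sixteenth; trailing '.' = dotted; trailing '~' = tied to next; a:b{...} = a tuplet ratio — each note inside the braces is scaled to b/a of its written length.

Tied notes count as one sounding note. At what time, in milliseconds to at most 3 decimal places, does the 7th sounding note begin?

1. 0.0ms @ 0 + 337.079ms (1)
2. 337.079ms @ 1 + 168.539ms (1/2)
3. 505.618ms @ 3/2 + 168.539ms (1/2)
4. 674.157ms @ 2 + 337.079ms (1)
5. 1011.236ms @ 3 + 202.247ms (3/5)
6. 1213.483ms @ 18/5 + 202.247ms (3/5)
7. 1415.73ms @ 21/5 + 202.247ms (3/5)
8. 1617.978ms @ 24/5 + 202.247ms (3/5)
9. 1820.225ms @ 27/5 + 202.247ms (3/5)

note 7 onset = 21/5b = 1415.73ms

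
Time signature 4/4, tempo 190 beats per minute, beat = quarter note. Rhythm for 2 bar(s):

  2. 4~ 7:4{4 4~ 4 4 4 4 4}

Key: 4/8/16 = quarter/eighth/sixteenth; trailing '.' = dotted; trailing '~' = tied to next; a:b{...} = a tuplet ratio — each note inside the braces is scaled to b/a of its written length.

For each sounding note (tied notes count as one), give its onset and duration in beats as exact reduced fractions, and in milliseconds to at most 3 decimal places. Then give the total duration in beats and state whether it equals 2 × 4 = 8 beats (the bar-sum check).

1) 0.0ms=0b +947.368ms=3b
2) 947.368ms=3b +496.241ms=11/7b
3) 1443.609ms=32/7b +360.902ms=8/7b
4) 1804.511ms=40/7b +180.451ms=4/7b
5) 1984.962ms=44/7b +180.451ms=4/7b
6) 2165.414ms=48/7b +180.451ms=4/7b
7) 2345.865ms=52/7b +180.451ms=4/7b
Σ=8b of 8 (190bpm 4/4) — PASS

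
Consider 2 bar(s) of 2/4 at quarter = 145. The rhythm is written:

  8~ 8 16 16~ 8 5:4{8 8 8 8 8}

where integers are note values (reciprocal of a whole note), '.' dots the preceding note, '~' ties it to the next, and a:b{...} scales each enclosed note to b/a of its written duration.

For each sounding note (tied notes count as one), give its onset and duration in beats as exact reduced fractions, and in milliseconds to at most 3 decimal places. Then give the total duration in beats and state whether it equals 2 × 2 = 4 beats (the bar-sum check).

1) 0.0ms=0b +413.793ms=1b
2) 413.793ms=1b +103.448ms=1/4b
3) 517.241ms=5/4b +310.345ms=3/4b
4) 827.586ms=2b +165.517ms=2/5b
5) 993.103ms=12/5b +165.517ms=2/5b
6) 1158.621ms=14/5b +165.517ms=2/5b
7) 1324.138ms=16/5b +165.517ms=2/5b
8) 1489.655ms=18/5b +165.517ms=2/5b
Σ=4b of 4 (145bpm 2/4) — PASS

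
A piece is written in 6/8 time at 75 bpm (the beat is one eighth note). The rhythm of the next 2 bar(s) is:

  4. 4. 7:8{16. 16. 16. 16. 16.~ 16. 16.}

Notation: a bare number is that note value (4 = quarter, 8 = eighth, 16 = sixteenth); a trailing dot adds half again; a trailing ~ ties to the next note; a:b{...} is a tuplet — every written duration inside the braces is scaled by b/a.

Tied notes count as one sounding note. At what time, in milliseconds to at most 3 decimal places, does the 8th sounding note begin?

note 8 onset = 78/7b = 8914.286ms

1. 0.0ms @ 0 + 2400.0ms (3)
2. 2400.0ms @ 3 + 2400.0ms (3)
3. 4800.0ms @ 6 + 685.714ms (6/7)
4. 5485.714ms @ 48/7 + 685.714ms (6/7)
5. 6171.429ms @ 54/7 + 685.714ms (6/7)
6. 6857.143ms @ 60/7 + 685.714ms (6/7)
7. 7542.857ms @ 66/7 + 1371.429ms (12/7)
8. 8914.286ms @ 78/7 + 685.714ms (6/7)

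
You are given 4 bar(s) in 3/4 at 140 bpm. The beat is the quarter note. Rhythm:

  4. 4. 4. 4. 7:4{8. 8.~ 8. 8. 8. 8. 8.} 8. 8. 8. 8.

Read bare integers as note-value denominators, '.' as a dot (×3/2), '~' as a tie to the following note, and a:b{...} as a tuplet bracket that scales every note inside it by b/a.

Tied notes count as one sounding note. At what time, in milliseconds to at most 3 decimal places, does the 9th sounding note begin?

note 9 onset = 57/7b = 3489.796ms

1. 0.0ms @ 0 + 642.857ms (3/2)
2. 642.857ms @ 3/2 + 642.857ms (3/2)
3. 1285.714ms @ 3 + 642.857ms (3/2)
4. 1928.571ms @ 9/2 + 642.857ms (3/2)
5. 2571.429ms @ 6 + 183.673ms (3/7)
6. 2755.102ms @ 45/7 + 367.347ms (6/7)
7. 3122.449ms @ 51/7 + 183.673ms (3/7)
8. 3306.122ms @ 54/7 + 183.673ms (3/7)
9. 3489.796ms @ 57/7 + 183.673ms (3/7)
10. 3673.469ms @ 60/7 + 183.673ms (3/7)
11. 3857.143ms @ 9 + 321.429ms (3/4)
12. 4178.571ms @ 39/4 + 321.429ms (3/4)
13. 4500.0ms @ 21/2 + 321.429ms (3/4)
14. 4821.429ms @ 45/4 + 321.429ms (3/4)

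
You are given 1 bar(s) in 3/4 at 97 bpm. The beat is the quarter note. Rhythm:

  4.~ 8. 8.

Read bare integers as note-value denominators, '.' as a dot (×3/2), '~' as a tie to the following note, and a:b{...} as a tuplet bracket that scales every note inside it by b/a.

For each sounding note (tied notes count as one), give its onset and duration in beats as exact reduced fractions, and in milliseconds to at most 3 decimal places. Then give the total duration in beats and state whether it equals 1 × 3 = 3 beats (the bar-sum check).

1) 0.0ms=0b +1391.753ms=9/4b
2) 1391.753ms=9/4b +463.918ms=3/4b
Σ=3b of 3 (97bpm 3/4) — PASS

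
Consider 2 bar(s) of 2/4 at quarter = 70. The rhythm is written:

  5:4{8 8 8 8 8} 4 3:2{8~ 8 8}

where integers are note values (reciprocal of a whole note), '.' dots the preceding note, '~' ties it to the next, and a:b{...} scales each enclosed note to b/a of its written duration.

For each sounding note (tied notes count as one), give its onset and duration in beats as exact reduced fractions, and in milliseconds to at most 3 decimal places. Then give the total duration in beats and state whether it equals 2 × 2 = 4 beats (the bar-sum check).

1) 0.0ms=0b +342.857ms=2/5b
2) 342.857ms=2/5b +342.857ms=2/5b
3) 685.714ms=4/5b +342.857ms=2/5b
4) 1028.571ms=6/5b +342.857ms=2/5b
5) 1371.429ms=8/5b +342.857ms=2/5b
6) 1714.286ms=2b +857.143ms=1b
7) 2571.429ms=3b +571.429ms=2/3b
8) 3142.857ms=11/3b +285.714ms=1/3b
Σ=4b of 4 (70bpm 2/4) — PASS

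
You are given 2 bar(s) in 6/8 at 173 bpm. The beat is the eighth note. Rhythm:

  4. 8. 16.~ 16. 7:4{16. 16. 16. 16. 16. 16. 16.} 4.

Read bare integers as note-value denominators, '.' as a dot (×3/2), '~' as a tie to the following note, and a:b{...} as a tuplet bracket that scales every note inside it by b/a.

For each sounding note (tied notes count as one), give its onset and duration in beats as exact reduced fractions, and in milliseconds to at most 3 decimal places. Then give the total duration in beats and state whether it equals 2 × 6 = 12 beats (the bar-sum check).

1) 0.0ms=0b +1040.462ms=3b
2) 1040.462ms=3b +520.231ms=3/2b
3) 1560.694ms=9/2b +520.231ms=3/2b
4) 2080.925ms=6b +148.637ms=3/7b
5) 2229.562ms=45/7b +148.637ms=3/7b
6) 2378.2ms=48/7b +148.637ms=3/7b
7) 2526.837ms=51/7b +148.637ms=3/7b
8) 2675.475ms=54/7b +148.637ms=3/7b
9) 2824.112ms=57/7b +148.637ms=3/7b
10) 2972.75ms=60/7b +148.637ms=3/7b
11) 3121.387ms=9b +1040.462ms=3b
Σ=12b of 12 (173bpm 6/8) — PASS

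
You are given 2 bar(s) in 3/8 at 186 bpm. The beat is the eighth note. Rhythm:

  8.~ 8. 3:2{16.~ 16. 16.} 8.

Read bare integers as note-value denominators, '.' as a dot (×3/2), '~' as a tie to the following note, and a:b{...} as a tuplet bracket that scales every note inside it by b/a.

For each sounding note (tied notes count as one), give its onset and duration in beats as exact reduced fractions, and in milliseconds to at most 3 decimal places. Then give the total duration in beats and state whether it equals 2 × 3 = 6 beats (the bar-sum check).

1) 0.0ms=0b +967.742ms=3b
2) 967.742ms=3b +322.581ms=1b
3) 1290.323ms=4b +161.29ms=1/2b
4) 1451.613ms=9/2b +483.871ms=3/2b
Σ=6b of 6 (186bpm 3/8) — PASS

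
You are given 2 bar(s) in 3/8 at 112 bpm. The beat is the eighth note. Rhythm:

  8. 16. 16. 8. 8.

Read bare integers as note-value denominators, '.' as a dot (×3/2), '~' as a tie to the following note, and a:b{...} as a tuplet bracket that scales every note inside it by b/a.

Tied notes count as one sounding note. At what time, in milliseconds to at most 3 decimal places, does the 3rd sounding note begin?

note 3 onset = 9/4b = 1205.357ms

1. 0.0ms @ 0 + 803.571ms (3/2)
2. 803.571ms @ 3/2 + 401.786ms (3/4)
3. 1205.357ms @ 9/4 + 401.786ms (3/4)
4. 1607.143ms @ 3 + 803.571ms (3/2)
5. 2410.714ms @ 9/2 + 803.571ms (3/2)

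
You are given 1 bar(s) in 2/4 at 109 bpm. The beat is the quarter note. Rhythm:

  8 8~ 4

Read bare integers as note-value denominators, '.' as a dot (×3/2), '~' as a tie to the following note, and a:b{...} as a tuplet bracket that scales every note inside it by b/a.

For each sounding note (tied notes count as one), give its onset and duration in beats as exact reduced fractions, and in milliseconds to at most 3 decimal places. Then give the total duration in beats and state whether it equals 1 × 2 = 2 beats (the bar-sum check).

1) 0.0ms=0b +275.229ms=1/2b
2) 275.229ms=1/2b +825.688ms=3/2b
Σ=2b of 2 (109bpm 2/4) — PASS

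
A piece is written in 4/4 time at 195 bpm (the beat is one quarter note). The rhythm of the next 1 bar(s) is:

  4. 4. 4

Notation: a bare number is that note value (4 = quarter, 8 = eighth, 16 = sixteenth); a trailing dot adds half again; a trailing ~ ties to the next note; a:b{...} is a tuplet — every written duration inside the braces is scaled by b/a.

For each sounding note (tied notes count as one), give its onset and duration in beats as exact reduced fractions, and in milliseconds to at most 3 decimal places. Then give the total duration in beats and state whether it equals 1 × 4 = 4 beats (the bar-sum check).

1) 0.0ms=0b +461.538ms=3/2b
2) 461.538ms=3/2b +461.538ms=3/2b
3) 923.077ms=3b +307.692ms=1b
Σ=4b of 4 (195bpm 4/4) — PASS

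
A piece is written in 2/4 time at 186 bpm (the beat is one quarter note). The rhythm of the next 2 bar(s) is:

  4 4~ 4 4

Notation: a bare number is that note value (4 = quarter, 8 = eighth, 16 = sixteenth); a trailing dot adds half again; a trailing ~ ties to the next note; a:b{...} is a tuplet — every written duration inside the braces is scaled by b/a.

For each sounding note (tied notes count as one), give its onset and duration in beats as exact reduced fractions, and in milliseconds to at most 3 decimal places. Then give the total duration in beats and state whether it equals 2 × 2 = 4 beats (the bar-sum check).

1) 0.0ms=0b +322.581ms=1b
2) 322.581ms=1b +645.161ms=2b
3) 967.742ms=3b +322.581ms=1b
Σ=4b of 4 (186bpm 2/4) — PASS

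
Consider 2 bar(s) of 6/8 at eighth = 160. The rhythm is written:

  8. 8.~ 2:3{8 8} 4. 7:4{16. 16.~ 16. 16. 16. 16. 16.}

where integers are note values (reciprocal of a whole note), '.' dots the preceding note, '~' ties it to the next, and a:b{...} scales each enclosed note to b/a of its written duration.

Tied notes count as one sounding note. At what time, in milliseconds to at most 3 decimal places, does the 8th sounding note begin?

1. 0.0ms @ 0 + 562.5ms (3/2)
2. 562.5ms @ 3/2 + 1125.0ms (3)
3. 1687.5ms @ 9/2 + 562.5ms (3/2)
4. 2250.0ms @ 6 + 1125.0ms (3)
5. 3375.0ms @ 9 + 160.714ms (3/7)
6. 3535.714ms @ 66/7 + 321.429ms (6/7)
7. 3857.143ms @ 72/7 + 160.714ms (3/7)
8. 4017.857ms @ 75/7 + 160.714ms (3/7)
9. 4178.571ms @ 78/7 + 160.714ms (3/7)
10. 4339.286ms @ 81/7 + 160.714ms (3/7)

note 8 onset = 75/7b = 4017.857ms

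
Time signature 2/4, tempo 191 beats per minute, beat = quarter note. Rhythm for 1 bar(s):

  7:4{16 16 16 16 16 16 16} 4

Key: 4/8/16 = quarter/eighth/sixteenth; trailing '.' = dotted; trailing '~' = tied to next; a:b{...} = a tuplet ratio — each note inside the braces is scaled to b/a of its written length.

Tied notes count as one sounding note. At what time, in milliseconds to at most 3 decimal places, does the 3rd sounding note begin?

1. 0.0ms @ 0 + 44.877ms (1/7)
2. 44.877ms @ 1/7 + 44.877ms (1/7)
3. 89.753ms @ 2/7 + 44.877ms (1/7)
4. 134.63ms @ 3/7 + 44.877ms (1/7)
5. 179.506ms @ 4/7 + 44.877ms (1/7)
6. 224.383ms @ 5/7 + 44.877ms (1/7)
7. 269.26ms @ 6/7 + 44.877ms (1/7)
8. 314.136ms @ 1 + 314.136ms (1)

note 3 onset = 2/7b = 89.753ms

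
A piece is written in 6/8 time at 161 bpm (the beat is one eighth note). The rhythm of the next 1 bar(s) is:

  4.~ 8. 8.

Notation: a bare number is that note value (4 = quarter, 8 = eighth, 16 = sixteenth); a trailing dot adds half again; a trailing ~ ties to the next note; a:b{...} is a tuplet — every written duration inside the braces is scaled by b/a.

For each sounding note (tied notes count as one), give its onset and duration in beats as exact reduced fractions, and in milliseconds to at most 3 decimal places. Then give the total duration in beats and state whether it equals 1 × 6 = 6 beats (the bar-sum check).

1) 0.0ms=0b +1677.019ms=9/2b
2) 1677.019ms=9/2b +559.006ms=3/2b
Σ=6b of 6 (161bpm 6/8) — PASS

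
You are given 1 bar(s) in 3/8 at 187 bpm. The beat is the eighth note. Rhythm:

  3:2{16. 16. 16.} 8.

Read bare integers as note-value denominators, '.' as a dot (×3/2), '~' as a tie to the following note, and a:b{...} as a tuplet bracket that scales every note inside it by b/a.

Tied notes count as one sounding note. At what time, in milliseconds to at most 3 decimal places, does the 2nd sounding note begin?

1. 0.0ms @ 0 + 160.428ms (1/2)
2. 160.428ms @ 1/2 + 160.428ms (1/2)
3. 320.856ms @ 1 + 160.428ms (1/2)
4. 481.283ms @ 3/2 + 481.283ms (3/2)

note 2 onset = 1/2b = 160.428ms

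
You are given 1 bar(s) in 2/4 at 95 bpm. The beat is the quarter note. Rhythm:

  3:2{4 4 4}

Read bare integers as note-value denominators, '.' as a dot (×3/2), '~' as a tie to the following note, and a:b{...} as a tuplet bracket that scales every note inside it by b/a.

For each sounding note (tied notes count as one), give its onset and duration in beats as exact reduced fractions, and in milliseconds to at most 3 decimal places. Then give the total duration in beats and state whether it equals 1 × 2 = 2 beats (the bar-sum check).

1) 0.0ms=0b +421.053ms=2/3b
2) 421.053ms=2/3b +421.053ms=2/3b
3) 842.105ms=4/3b +421.053ms=2/3b
Σ=2b of 2 (95bpm 2/4) — PASS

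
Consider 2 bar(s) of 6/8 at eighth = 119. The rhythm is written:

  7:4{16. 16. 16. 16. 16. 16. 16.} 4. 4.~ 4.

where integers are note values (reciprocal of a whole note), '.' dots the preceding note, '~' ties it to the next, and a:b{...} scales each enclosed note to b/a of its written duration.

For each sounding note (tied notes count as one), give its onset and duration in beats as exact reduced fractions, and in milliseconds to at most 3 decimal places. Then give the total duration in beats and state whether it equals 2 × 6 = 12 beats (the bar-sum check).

1) 0.0ms=0b +216.086ms=3/7b
2) 216.086ms=3/7b +216.086ms=3/7b
3) 432.173ms=6/7b +216.086ms=3/7b
4) 648.259ms=9/7b +216.086ms=3/7b
5) 864.346ms=12/7b +216.086ms=3/7b
6) 1080.432ms=15/7b +216.086ms=3/7b
7) 1296.519ms=18/7b +216.086ms=3/7b
8) 1512.605ms=3b +1512.605ms=3b
9) 3025.21ms=6b +3025.21ms=6b
Σ=12b of 12 (119bpm 6/8) — PASS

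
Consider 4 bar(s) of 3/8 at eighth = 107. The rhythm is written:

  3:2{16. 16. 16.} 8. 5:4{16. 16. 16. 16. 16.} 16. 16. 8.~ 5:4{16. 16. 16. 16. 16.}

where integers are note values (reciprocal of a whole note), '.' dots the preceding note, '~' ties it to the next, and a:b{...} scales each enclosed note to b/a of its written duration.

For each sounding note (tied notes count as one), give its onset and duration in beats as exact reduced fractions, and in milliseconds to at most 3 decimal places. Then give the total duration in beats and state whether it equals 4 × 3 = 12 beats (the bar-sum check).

1) 0.0ms=0b +280.374ms=1/2b
2) 280.374ms=1/2b +280.374ms=1/2b
3) 560.748ms=1b +280.374ms=1/2b
4) 841.121ms=3/2b +841.121ms=3/2b
5) 1682.243ms=3b +336.449ms=3/5b
6) 2018.692ms=18/5b +336.449ms=3/5b
7) 2355.14ms=21/5b +336.449ms=3/5b
8) 2691.589ms=24/5b +336.449ms=3/5b
9) 3028.037ms=27/5b +336.449ms=3/5b
10) 3364.486ms=6b +420.561ms=3/4b
11) 3785.047ms=27/4b +420.561ms=3/4b
12) 4205.607ms=15/2b +1177.57ms=21/10b
13) 5383.178ms=48/5b +336.449ms=3/5b
14) 5719.626ms=51/5b +336.449ms=3/5b
15) 6056.075ms=54/5b +336.449ms=3/5b
16) 6392.523ms=57/5b +336.449ms=3/5b
Σ=12b of 12 (107bpm 3/8) — PASS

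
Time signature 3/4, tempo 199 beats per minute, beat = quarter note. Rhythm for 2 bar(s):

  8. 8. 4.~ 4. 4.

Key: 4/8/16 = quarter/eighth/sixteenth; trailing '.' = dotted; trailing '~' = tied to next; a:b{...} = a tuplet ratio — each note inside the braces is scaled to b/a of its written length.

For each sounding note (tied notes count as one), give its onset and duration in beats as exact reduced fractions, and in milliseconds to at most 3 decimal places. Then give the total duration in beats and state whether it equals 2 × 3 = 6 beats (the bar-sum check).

1) 0.0ms=0b +226.131ms=3/4b
2) 226.131ms=3/4b +226.131ms=3/4b
3) 452.261ms=3/2b +904.523ms=3b
4) 1356.784ms=9/2b +452.261ms=3/2b
Σ=6b of 6 (199bpm 3/4) — PASS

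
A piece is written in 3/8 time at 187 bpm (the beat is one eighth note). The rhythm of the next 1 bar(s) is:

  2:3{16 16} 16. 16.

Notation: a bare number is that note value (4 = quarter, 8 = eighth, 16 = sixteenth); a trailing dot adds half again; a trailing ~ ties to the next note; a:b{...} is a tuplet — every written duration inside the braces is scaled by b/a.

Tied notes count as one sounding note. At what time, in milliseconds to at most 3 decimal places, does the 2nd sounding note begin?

note 2 onset = 3/4b = 240.642ms

1. 0.0ms @ 0 + 240.642ms (3/4)
2. 240.642ms @ 3/4 + 240.642ms (3/4)
3. 481.283ms @ 3/2 + 240.642ms (3/4)
4. 721.925ms @ 9/4 + 240.642ms (3/4)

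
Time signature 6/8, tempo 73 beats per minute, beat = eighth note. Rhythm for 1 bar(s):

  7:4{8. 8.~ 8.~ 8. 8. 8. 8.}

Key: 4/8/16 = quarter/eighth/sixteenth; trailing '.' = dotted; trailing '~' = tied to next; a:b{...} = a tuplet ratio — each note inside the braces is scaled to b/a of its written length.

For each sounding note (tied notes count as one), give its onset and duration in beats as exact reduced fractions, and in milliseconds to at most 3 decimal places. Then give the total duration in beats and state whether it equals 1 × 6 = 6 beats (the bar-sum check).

1) 0.0ms=0b +704.501ms=6/7b
2) 704.501ms=6/7b +2113.503ms=18/7b
3) 2818.004ms=24/7b +704.501ms=6/7b
4) 3522.505ms=30/7b +704.501ms=6/7b
5) 4227.006ms=36/7b +704.501ms=6/7b
Σ=6b of 6 (73bpm 6/8) — PASS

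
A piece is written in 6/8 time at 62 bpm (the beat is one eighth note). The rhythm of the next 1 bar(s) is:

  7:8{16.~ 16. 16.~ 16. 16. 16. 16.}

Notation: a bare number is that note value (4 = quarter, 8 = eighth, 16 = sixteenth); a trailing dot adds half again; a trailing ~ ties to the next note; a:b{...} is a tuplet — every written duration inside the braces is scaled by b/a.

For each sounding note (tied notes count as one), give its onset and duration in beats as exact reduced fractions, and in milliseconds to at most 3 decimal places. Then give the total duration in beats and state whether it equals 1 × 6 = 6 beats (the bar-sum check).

1) 0.0ms=0b +1658.986ms=12/7b
2) 1658.986ms=12/7b +1658.986ms=12/7b
3) 3317.972ms=24/7b +829.493ms=6/7b
4) 4147.465ms=30/7b +829.493ms=6/7b
5) 4976.959ms=36/7b +829.493ms=6/7b
Σ=6b of 6 (62bpm 6/8) — PASS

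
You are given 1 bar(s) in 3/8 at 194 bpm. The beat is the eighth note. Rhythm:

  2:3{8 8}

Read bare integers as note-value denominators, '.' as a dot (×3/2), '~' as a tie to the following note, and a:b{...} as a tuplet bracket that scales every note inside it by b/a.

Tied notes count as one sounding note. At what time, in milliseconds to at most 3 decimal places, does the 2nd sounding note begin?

1. 0.0ms @ 0 + 463.918ms (3/2)
2. 463.918ms @ 3/2 + 463.918ms (3/2)

note 2 onset = 3/2b = 463.918ms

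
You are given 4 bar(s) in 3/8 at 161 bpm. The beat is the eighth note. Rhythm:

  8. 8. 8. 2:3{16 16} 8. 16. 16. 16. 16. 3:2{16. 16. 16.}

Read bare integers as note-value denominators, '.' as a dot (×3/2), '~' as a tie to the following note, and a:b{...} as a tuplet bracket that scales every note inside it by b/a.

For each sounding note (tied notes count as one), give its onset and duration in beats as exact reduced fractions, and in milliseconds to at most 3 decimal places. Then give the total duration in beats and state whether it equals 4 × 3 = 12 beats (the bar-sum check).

1) 0.0ms=0b +559.006ms=3/2b
2) 559.006ms=3/2b +559.006ms=3/2b
3) 1118.012ms=3b +559.006ms=3/2b
4) 1677.019ms=9/2b +279.503ms=3/4b
5) 1956.522ms=21/4b +279.503ms=3/4b
6) 2236.025ms=6b +559.006ms=3/2b
7) 2795.031ms=15/2b +279.503ms=3/4b
8) 3074.534ms=33/4b +279.503ms=3/4b
9) 3354.037ms=9b +279.503ms=3/4b
10) 3633.54ms=39/4b +279.503ms=3/4b
11) 3913.043ms=21/2b +186.335ms=1/2b
12) 4099.379ms=11b +186.335ms=1/2b
13) 4285.714ms=23/2b +186.335ms=1/2b
Σ=12b of 12 (161bpm 3/8) — PASS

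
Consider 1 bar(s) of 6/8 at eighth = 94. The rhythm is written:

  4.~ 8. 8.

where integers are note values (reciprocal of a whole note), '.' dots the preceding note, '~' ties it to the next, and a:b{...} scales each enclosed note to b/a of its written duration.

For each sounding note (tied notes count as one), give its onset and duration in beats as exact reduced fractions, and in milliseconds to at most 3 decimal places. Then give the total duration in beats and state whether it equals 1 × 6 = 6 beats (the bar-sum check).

1) 0.0ms=0b +2872.34ms=9/2b
2) 2872.34ms=9/2b +957.447ms=3/2b
Σ=6b of 6 (94bpm 6/8) — PASS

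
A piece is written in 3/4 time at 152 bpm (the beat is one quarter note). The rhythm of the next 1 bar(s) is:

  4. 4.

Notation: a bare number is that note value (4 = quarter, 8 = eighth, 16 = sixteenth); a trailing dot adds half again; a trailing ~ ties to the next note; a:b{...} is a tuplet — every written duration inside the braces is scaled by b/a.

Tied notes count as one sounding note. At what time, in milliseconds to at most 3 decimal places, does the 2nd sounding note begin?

1. 0.0ms @ 0 + 592.105ms (3/2)
2. 592.105ms @ 3/2 + 592.105ms (3/2)

note 2 onset = 3/2b = 592.105ms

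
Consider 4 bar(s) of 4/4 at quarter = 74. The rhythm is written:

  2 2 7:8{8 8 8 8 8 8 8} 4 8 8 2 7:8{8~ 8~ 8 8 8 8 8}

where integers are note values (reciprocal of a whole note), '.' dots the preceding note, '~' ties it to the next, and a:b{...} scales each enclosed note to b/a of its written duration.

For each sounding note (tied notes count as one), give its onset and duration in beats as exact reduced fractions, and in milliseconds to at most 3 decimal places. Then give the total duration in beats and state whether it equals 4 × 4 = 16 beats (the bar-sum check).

1) 0.0ms=0b +1621.622ms=2b
2) 1621.622ms=2b +1621.622ms=2b
3) 3243.243ms=4b +463.32ms=4/7b
4) 3706.564ms=32/7b +463.32ms=4/7b
5) 4169.884ms=36/7b +463.32ms=4/7b
6) 4633.205ms=40/7b +463.32ms=4/7b
7) 5096.525ms=44/7b +463.32ms=4/7b
8) 5559.846ms=48/7b +463.32ms=4/7b
9) 6023.166ms=52/7b +463.32ms=4/7b
10) 6486.486ms=8b +810.811ms=1b
11) 7297.297ms=9b +405.405ms=1/2b
12) 7702.703ms=19/2b +405.405ms=1/2b
13) 8108.108ms=10b +1621.622ms=2b
14) 9729.73ms=12b +1389.961ms=12/7b
15) 11119.691ms=96/7b +463.32ms=4/7b
16) 11583.012ms=100/7b +463.32ms=4/7b
17) 12046.332ms=104/7b +463.32ms=4/7b
18) 12509.653ms=108/7b +463.32ms=4/7b
Σ=16b of 16 (74bpm 4/4) — PASS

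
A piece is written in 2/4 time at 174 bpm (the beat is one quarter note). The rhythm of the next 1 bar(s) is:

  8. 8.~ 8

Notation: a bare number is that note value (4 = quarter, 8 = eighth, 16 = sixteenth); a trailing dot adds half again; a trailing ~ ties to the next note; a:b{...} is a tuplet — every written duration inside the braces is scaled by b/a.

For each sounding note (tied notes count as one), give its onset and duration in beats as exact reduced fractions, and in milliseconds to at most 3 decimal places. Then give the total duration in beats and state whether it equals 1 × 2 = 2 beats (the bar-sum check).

1) 0.0ms=0b +258.621ms=3/4b
2) 258.621ms=3/4b +431.034ms=5/4b
Σ=2b of 2 (174bpm 2/4) — PASS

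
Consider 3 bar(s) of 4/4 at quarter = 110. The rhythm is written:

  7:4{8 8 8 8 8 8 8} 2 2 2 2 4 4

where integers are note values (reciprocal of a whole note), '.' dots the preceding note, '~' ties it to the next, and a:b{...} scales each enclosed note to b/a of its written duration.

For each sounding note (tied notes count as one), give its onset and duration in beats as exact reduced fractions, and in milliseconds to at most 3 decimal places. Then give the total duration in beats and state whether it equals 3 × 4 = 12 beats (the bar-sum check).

1) 0.0ms=0b +155.844ms=2/7b
2) 155.844ms=2/7b +155.844ms=2/7b
3) 311.688ms=4/7b +155.844ms=2/7b
4) 467.532ms=6/7b +155.844ms=2/7b
5) 623.377ms=8/7b +155.844ms=2/7b
6) 779.221ms=10/7b +155.844ms=2/7b
7) 935.065ms=12/7b +155.844ms=2/7b
8) 1090.909ms=2b +1090.909ms=2b
9) 2181.818ms=4b +1090.909ms=2b
10) 3272.727ms=6b +1090.909ms=2b
11) 4363.636ms=8b +1090.909ms=2b
12) 5454.545ms=10b +545.455ms=1b
13) 6000.0ms=11b +545.455ms=1b
Σ=12b of 12 (110bpm 4/4) — PASS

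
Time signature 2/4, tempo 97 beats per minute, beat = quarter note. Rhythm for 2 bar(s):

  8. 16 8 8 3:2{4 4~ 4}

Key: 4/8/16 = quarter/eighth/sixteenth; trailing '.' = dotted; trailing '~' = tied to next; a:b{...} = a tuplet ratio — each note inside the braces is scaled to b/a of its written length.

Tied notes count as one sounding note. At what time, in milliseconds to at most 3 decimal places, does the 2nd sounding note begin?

1. 0.0ms @ 0 + 463.918ms (3/4)
2. 463.918ms @ 3/4 + 154.639ms (1/4)
3. 618.557ms @ 1 + 309.278ms (1/2)
4. 927.835ms @ 3/2 + 309.278ms (1/2)
5. 1237.113ms @ 2 + 412.371ms (2/3)
6. 1649.485ms @ 8/3 + 824.742ms (4/3)

note 2 onset = 3/4b = 463.918ms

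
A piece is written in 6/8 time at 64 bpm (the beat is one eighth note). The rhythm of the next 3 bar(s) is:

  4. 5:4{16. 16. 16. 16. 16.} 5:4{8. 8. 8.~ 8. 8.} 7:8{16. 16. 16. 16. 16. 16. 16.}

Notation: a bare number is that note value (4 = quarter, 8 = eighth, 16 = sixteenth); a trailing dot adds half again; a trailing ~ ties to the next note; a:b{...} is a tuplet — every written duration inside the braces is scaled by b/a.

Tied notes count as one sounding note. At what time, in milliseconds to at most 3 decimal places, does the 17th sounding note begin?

note 17 onset = 120/7b = 16071.429ms

1. 0.0ms @ 0 + 2812.5ms (3)
2. 2812.5ms @ 3 + 562.5ms (3/5)
3. 3375.0ms @ 18/5 + 562.5ms (3/5)
4. 3937.5ms @ 21/5 + 562.5ms (3/5)
5. 4500.0ms @ 24/5 + 562.5ms (3/5)
6. 5062.5ms @ 27/5 + 562.5ms (3/5)
7. 5625.0ms @ 6 + 1125.0ms (6/5)
8. 6750.0ms @ 36/5 + 1125.0ms (6/5)
9. 7875.0ms @ 42/5 + 2250.0ms (12/5)
10. 10125.0ms @ 54/5 + 1125.0ms (6/5)
11. 11250.0ms @ 12 + 803.571ms (6/7)
12. 12053.571ms @ 90/7 + 803.571ms (6/7)
13. 12857.143ms @ 96/7 + 803.571ms (6/7)
14. 13660.714ms @ 102/7 + 803.571ms (6/7)
15. 14464.286ms @ 108/7 + 803.571ms (6/7)
16. 15267.857ms @ 114/7 + 803.571ms (6/7)
17. 16071.429ms @ 120/7 + 803.571ms (6/7)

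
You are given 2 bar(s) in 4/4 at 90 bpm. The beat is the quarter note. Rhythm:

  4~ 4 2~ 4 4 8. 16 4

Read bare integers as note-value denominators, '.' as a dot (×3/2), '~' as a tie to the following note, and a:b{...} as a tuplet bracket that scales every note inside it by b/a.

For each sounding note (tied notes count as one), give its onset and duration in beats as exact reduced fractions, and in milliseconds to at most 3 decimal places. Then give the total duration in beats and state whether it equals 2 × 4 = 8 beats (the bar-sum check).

1) 0.0ms=0b +1333.333ms=2b
2) 1333.333ms=2b +2000.0ms=3b
3) 3333.333ms=5b +666.667ms=1b
4) 4000.0ms=6b +500.0ms=3/4b
5) 4500.0ms=27/4b +166.667ms=1/4b
6) 4666.667ms=7b +666.667ms=1b
Σ=8b of 8 (90bpm 4/4) — PASS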